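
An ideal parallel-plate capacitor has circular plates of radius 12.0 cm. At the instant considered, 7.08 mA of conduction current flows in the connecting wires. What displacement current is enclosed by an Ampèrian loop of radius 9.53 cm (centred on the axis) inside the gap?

Between the plates the displacement current equals the wire current: I_d = 7.08 mA = 7.08×10^-3 A.
Through an area πr² the displacement current is I_d·(πr²/πR²) = I_d (r/R)² = 4.47×10^-3 A.

4.47×10^-3 A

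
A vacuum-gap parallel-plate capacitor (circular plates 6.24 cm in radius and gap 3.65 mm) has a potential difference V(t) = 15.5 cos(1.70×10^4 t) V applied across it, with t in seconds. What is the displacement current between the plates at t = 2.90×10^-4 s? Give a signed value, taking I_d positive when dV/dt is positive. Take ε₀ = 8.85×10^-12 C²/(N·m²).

7.63×10^-6 A

dE/dt = (V₀ω/d)·−sin(ωt) with ωt = 4.93 rad: (15.5)(1.70×10^4)(0.9764)/(3.65×10^-3) = 7.049×10^7 V/(m·s).
I_d = ε₀ A dE/dt = (8.85×10^-12)(0.01223)(7.049×10^7) = 7.63×10^-6 A.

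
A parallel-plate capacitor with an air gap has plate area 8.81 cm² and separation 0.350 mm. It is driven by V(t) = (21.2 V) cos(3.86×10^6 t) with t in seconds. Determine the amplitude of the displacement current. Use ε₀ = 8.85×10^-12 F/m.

(dE/dt)_max = V₀ω/d = 2.338×10^11 V/(m·s); ω = 3.86×10^6 rad/s.
I_d,max = ε₀ A (dE/dt)_max = (8.85×10^-12)(8.81×10^-4)(2.338×10^11) = 1.82×10^-3 A.

1.82×10^-3 A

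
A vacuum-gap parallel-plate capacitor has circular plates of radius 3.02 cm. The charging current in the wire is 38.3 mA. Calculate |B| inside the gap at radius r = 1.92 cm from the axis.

By continuity the displacement current in the gap matches the conduction current: I_d = 0.0383 A.
An Ampèrian loop of radius r encloses a fraction (r/R)² of I_d. Then B·2πr = μ₀ I_d (r/R)², giving B = μ₀ I_d r/(2πR²) = 1.61×10^-7 T.

1.61×10^-7 T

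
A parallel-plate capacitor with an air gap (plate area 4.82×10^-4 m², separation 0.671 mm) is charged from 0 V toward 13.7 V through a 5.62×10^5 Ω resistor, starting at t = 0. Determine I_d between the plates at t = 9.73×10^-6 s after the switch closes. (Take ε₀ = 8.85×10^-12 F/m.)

1.60×10^-6 A

C = ε₀A/d = (8.85×10^-12)(4.82×10^-4)/(6.71×10^-4) = 6.357×10^-12 F, so τ = RC = 3.573×10^-6 s.
The conduction current is I(t) = (V₀/R) e^(−t/τ), and the displacement current between the plates equals it.
t/τ = 2.723; I_d = (13.7/5.62×10^5) · e^(−2.723) = (2.438×10^-5)(0.06568) = 1.60×10^-6 A.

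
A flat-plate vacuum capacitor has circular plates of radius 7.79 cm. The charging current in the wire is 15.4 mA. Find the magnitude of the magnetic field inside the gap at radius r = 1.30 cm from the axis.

Between the plates the displacement current equals the wire current: I_d = 15.4 mA = 0.0154 A.
∮B·dl = μ₀ I_d,enc with I_d,enc = I_d r²/R² = 4.289×10^-4 A; so B = μ₀ I_d,enc/(2πr) = 6.60×10^-9 T.

6.60×10^-9 T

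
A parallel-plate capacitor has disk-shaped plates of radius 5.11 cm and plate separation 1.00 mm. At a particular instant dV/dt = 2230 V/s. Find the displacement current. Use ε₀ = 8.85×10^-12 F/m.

C = ε₀A/d = (8.85×10^-12)(8.203×10^-3)/(1.00×10^-3) = 7.260×10^-11 F.
I_d = C dV/dt = (7.260×10^-11)(2230) = 1.62×10^-7 A.

1.62×10^-7 A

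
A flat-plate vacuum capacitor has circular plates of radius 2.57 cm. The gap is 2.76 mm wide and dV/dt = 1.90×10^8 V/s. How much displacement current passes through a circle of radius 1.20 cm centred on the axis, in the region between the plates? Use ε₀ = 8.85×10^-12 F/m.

2.76×10^-4 A

dE/dt = (dV/dt)/d = 6.884×10^10 V/(m·s); I_d = ε₀(πR²)(dE/dt) = (8.85×10^-12)(2.075×10^-3)(6.884×10^10) = 1.264×10^-3 A.
The field is uniform, so I_d,enc = I_d (r/R)² = (1.264×10^-3)(1.20/2.57)² = 2.76×10^-4 A.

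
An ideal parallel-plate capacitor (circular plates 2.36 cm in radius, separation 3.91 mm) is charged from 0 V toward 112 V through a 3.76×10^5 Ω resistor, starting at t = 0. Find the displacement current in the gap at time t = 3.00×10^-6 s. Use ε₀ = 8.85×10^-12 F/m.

3.97×10^-5 A

C = ε₀A/d = (8.85×10^-12)(1.750×10^-3)/(3.91×10^-3) = 3.961×10^-12 F and τ = RC = 1.489×10^-6 s. I_d in the gap equals the RC charging current.
I_d(t) = (V₀/R) e^(−t/τ) = 2.979×10^-4 · e^(−2.015) = 3.97×10^-5 A.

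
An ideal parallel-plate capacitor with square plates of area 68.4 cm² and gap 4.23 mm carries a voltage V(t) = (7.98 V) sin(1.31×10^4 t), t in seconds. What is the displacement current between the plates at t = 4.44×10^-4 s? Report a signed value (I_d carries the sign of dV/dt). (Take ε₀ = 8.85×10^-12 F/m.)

1.34×10^-6 A

dV/dt = (7.98)(1.31×10^4)·cos(5.8164) = 9.335×10^4 V/s.
I_d = C dV/dt with C = ε₀A/d = (8.85×10^-12)(6.84×10^-3)/(4.23×10^-3) = 1.431×10^-11 F, so I_d = (1.431×10^-11)(9.335×10^4) = 1.34×10^-6 A.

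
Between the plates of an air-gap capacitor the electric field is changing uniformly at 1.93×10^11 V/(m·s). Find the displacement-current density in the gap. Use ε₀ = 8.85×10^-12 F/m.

1.71 A/m²

J_d = ε₀ dE/dt = (8.85×10^-12)(1.93×10^11) = 1.71 A/m².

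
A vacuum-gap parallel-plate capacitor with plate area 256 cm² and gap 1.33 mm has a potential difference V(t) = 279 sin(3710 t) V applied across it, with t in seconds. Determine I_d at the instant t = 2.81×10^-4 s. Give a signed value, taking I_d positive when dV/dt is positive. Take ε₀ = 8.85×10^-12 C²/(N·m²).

dE/dt = (V₀ω/d)·cos(ωt) with ωt = 1.04251 rad: (279)(3710)(0.5041)/(1.33×10^-3) = 3.923×10^8 V/(m·s).
I_d = ε₀ A dE/dt = (8.85×10^-12)(0.0256)(3.923×10^8) = 8.89×10^-5 A.

8.89×10^-5 A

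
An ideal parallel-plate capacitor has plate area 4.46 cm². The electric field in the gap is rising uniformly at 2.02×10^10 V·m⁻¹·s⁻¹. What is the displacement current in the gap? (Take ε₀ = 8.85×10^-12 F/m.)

7.97×10^-5 A

The displacement current is ε₀ times dΦ_E/dt = ε₀ A dE/dt = (8.85×10^-12)(4.46×10^-4)(2.02×10^10) = 7.97×10^-5 A.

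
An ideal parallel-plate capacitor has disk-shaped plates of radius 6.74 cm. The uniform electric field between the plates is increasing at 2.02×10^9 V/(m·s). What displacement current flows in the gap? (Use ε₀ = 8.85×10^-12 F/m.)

2.55×10^-4 A

The displacement current is ε₀ times dΦ_E/dt = ε₀ A dE/dt = (8.85×10^-12)(0.01427)(2.02×10^9) = 2.55×10^-4 A.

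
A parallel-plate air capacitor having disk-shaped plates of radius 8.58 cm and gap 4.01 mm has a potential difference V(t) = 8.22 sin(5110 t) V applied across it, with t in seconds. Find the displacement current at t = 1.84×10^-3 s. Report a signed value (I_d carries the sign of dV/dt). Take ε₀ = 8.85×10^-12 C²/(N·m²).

-2.14×10^-6 A

C = ε₀A/d = (8.85×10^-12)(0.02313)/(4.01×10^-3) = 5.105×10^-11 F. dV/dt = V₀ω·cos(ωt); at ωt = 9.4024 rad this factor is -0.9997.
I_d = C dV/dt = (5.105×10^-11)(8.22)(5110)(-0.9997) = -2.14×10^-6 A.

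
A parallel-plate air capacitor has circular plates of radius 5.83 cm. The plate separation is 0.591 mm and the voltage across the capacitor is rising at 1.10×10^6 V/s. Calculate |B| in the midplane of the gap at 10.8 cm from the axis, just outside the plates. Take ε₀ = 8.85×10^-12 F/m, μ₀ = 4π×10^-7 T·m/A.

3.26×10^-10 T

With E = V/d, dE/dt = 1.861×10^9 V/(m·s) and πR² = 0.01068 m², giving I_d = ε₀ πR² dE/dt = 1.759×10^-4 A.
Outside the plates the loop encloses all of I_d, so B·2πr = μ₀ I_d and B = 3.26×10^-10 T.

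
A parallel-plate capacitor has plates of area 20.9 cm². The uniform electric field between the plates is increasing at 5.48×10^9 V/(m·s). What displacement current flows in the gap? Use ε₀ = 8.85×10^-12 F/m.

1.01×10^-4 A

With a uniform field, Φ_E = EA, so I_d = ε₀ A dE/dt = 1.01×10^-4 A.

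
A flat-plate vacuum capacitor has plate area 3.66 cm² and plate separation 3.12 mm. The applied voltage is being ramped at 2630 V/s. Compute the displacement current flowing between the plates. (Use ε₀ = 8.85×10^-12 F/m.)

The displacement current equals the charging current C dV/dt. With C = ε₀A/d = (8.85×10^-12)(3.66×10^-4)/(3.12×10^-3) = 1.038×10^-12 F, I_d = (1.038×10^-12)(2630) = 2.73×10^-9 A.

2.73×10^-9 A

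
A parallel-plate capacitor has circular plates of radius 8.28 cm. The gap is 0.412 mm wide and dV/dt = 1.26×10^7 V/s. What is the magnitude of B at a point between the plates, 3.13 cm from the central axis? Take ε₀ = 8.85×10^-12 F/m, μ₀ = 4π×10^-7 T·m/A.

I_d = C dV/dt with C = ε₀πR²/d = 4.627×10^-10 F, so I_d = (4.627×10^-10)(1.26×10^7) = 5.830×10^-3 A.
∮B·dl = μ₀ I_d,enc with I_d,enc = I_d r²/R² = 8.331×10^-4 A; so B = μ₀ I_d,enc/(2πr) = 5.32×10^-9 T.

5.32×10^-9 T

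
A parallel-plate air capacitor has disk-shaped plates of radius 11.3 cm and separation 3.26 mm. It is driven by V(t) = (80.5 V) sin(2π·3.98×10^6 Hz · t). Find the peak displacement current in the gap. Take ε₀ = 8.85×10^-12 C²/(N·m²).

0.219 A

The displacement current equals the conduction current C dV/dt, which peaks at C V₀ ω.
With C = ε₀A/d = (8.85×10^-12)(0.04011)/(3.26×10^-3) = 1.089×10^-10 F and ω = 2πf = 2.501×10^7 rad/s, I_d,max = (1.089×10^-10)(80.5)(2.501×10^7) = 0.219 A.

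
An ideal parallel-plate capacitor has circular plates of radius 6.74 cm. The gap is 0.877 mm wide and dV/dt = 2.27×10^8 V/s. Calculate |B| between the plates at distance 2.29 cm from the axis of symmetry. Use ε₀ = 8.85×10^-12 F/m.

I_d = C dV/dt with C = ε₀πR²/d = 1.440×10^-10 F, so I_d = (1.440×10^-10)(2.27×10^8) = 0.03269 A.
∮B·dl = μ₀ I_d,enc with I_d,enc = I_d r²/R² = 3.774×10^-3 A; so B = μ₀ I_d,enc/(2πr) = 3.30×10^-8 T.

3.30×10^-8 T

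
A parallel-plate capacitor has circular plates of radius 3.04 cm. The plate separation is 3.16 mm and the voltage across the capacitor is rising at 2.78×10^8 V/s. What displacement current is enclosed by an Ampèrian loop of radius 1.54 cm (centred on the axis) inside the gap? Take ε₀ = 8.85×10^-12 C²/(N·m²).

I_d = C dV/dt with C = ε₀πR²/d = 8.130×10^-12 F, so I_d = (8.130×10^-12)(2.78×10^8) = 2.260×10^-3 A.
Through an area πr² the displacement current is I_d·(πr²/πR²) = I_d (r/R)² = 5.80×10^-4 A.

5.80×10^-4 A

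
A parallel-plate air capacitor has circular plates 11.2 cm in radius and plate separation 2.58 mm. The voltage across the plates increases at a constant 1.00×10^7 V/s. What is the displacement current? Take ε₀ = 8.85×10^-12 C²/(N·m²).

E = V/d so dE/dt = (dV/dt)/d = 3.876×10^9 V/(m·s), and I_d = ε₀ A dE/dt = (8.85×10^-12)(0.03941)(3.876×10^9) = 1.35×10^-3 A.

1.35×10^-3 A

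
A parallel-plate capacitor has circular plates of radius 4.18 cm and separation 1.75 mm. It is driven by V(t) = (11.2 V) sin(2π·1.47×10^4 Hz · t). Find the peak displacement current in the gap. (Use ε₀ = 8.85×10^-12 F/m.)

The displacement current equals the conduction current C dV/dt, which peaks at C V₀ ω.
With C = ε₀A/d = (8.85×10^-12)(5.489×10^-3)/(1.75×10^-3) = 2.776×10^-11 F and ω = 2πf = 9.236×10^4 rad/s, I_d,max = (2.776×10^-11)(11.2)(9.236×10^4) = 2.87×10^-5 A.

2.87×10^-5 A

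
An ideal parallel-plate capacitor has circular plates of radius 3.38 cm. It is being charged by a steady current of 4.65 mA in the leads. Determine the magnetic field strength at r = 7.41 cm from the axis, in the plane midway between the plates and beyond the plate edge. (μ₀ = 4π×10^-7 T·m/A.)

By continuity the displacement current in the gap matches the conduction current: I_d = 4.65×10^-3 A.
With r > R the enclosed displacement current is the full I_d; B = μ₀ I_d / (2πr) = 1.26×10^-8 T.

1.26×10^-8 T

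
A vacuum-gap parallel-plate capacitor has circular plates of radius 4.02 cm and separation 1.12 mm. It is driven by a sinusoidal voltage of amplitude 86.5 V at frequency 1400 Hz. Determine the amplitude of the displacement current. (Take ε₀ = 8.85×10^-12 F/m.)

3.05×10^-5 A

The displacement current equals the conduction current C dV/dt, which peaks at C V₀ ω.
With C = ε₀A/d = (8.85×10^-12)(5.077×10^-3)/(1.12×10^-3) = 4.012×10^-11 F and ω = 2πf = 8796 rad/s, I_d,max = (4.012×10^-11)(86.5)(8796) = 3.05×10^-5 A.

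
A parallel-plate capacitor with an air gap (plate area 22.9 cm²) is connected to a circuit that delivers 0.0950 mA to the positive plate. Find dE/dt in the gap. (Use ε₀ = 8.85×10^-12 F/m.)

Charge continuity gives I_d = I = 9.50×10^-5 A between the plates.
Then dE/dt = I_d/(ε₀A) = 4.69×10^9 V/(m·s).

4.69×10^9 V/(m·s)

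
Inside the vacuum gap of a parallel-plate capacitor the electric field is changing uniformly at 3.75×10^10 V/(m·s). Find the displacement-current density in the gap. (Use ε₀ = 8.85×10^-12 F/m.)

The displacement-current density is ε₀ ∂E/∂t = (8.85×10^-12)(3.75×10^10) = 0.332 A/m².

0.332 A/m²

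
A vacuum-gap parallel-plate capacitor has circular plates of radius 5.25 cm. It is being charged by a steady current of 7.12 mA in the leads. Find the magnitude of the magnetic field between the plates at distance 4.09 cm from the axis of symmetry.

2.11×10^-8 T

No conduction current crosses the gap, so I_d there equals the 7.12×10^-3 A in the leads.
An Ampèrian loop of radius r encloses a fraction (r/R)² of I_d. Then B·2πr = μ₀ I_d (r/R)², giving B = μ₀ I_d r/(2πR²) = 2.11×10^-8 T.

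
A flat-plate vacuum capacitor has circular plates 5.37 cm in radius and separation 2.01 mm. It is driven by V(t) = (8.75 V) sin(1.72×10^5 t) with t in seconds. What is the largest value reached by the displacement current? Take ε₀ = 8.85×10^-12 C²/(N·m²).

6.00×10^-5 A

(dE/dt)_max = V₀ω/d = 7.488×10^8 V/(m·s); ω = 1.72×10^5 rad/s.
I_d,max = ε₀ A (dE/dt)_max = (8.85×10^-12)(9.059×10^-3)(7.488×10^8) = 6.00×10^-5 A.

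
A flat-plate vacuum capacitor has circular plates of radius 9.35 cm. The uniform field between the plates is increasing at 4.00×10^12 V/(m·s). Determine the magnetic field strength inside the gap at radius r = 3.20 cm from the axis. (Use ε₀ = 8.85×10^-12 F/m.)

Through the whole plate area (πR² = 0.02746 m²), I_d = ε₀ πR² dE/dt = 0.9721 A.
∮B·dl = μ₀ I_d,enc with I_d,enc = I_d r²/R² = 0.1139 A; so B = μ₀ I_d,enc/(2πr) = 7.12×10^-7 T.

7.12×10^-7 T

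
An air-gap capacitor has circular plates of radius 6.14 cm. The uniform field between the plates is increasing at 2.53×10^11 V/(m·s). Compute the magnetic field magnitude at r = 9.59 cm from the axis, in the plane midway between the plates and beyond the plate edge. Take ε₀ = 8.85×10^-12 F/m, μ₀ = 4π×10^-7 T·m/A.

Total displacement current: I_d = ε₀(πR²)(dE/dt) = (8.85×10^-12)(0.01184)(2.53×10^11) = 0.02651 A.
Outside the plates the loop encloses all of I_d, so B·2πr = μ₀ I_d and B = 5.53×10^-8 T.

5.53×10^-8 T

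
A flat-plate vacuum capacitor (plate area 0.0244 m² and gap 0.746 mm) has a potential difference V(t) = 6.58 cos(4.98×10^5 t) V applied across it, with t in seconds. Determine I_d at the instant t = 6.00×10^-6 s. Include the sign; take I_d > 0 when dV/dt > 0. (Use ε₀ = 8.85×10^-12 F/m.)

-1.45×10^-4 A

C = ε₀A/d = (8.85×10^-12)(0.0244)/(7.46×10^-4) = 2.895×10^-10 F. dV/dt = V₀ω·−sin(ωt); at ωt = 2.988 rad this factor is -0.1530.
I_d = C dV/dt = (2.895×10^-10)(6.58)(4.98×10^5)(-0.1530) = -1.45×10^-4 A.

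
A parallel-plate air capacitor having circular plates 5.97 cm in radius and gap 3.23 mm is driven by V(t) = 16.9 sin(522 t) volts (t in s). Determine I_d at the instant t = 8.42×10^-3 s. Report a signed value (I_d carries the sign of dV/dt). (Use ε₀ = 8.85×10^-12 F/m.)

dE/dt = (V₀ω/d)·cos(ωt) with ωt = 4.39524 rad: (16.9)(522)(-0.3119)/(3.23×10^-3) = -8.519×10^5 V/(m·s).
I_d = ε₀ A dE/dt = (8.85×10^-12)(0.01120)(-8.519×10^5) = -8.44×10^-8 A.

-8.44×10^-8 A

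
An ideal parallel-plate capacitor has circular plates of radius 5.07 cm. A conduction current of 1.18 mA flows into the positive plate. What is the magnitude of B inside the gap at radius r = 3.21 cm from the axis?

No conduction current crosses the gap, so I_d there equals the 1.18×10^-3 A in the leads.
For r < R the Ampère–Maxwell law gives B(2πr) = μ₀ I_d (r²/R²), so B = μ₀ I_d r/(2πR²) = (4π×10^-7)(1.18×10^-3)(0.0321)/(2π·0.0507²) = 2.95×10^-9 T.

2.95×10^-9 T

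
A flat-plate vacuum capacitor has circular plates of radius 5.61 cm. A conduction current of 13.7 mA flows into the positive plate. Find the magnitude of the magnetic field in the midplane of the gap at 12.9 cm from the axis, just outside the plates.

2.12×10^-8 T

Between the plates the displacement current equals the wire current: I_d = 13.7 mA = 0.0137 A.
With r > R the enclosed displacement current is the full I_d; B = μ₀ I_d / (2πr) = 2.12×10^-8 T.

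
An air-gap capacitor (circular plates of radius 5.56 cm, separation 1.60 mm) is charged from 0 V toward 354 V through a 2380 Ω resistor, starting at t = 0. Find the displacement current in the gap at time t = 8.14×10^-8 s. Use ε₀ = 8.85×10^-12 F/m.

C = ε₀A/d = (8.85×10^-12)(9.712×10^-3)/(1.60×10^-3) = 5.372×10^-11 F, so τ = RC = 1.279×10^-7 s.
The conduction current is I(t) = (V₀/R) e^(−t/τ), and the displacement current between the plates equals it.
t/τ = 0.6364; I_d = (354/2380) · e^(−0.6364) = (0.1487)(0.5292) = 0.0787 A.

0.0787 A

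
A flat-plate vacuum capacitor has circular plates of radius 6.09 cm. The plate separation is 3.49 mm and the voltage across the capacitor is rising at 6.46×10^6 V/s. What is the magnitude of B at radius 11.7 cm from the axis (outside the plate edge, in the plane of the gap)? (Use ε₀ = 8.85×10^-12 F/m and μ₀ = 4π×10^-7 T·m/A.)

I_d = C dV/dt with C = ε₀πR²/d = 2.954×10^-11 F, so I_d = (2.954×10^-11)(6.46×10^6) = 1.908×10^-4 A.
With r > R the enclosed displacement current is the full I_d; B = μ₀ I_d / (2πr) = 3.26×10^-10 T.

3.26×10^-10 T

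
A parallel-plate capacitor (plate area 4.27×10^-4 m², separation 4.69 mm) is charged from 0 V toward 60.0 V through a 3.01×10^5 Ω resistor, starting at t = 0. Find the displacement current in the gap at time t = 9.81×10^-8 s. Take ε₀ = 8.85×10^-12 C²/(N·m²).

C = ε₀A/d = (8.85×10^-12)(4.27×10^-4)/(4.69×10^-3) = 8.057×10^-13 F, so τ = RC = 2.425×10^-7 s.
The conduction current is I(t) = (V₀/R) e^(−t/τ), and the displacement current between the plates equals it.
t/τ = 0.4045; I_d = (60.0/3.01×10^5) · e^(−0.4045) = (1.993×10^-4)(0.6673) = 1.33×10^-4 A.

1.33×10^-4 A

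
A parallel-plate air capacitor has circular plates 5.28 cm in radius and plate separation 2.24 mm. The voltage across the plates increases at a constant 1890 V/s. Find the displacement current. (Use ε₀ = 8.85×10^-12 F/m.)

E = V/d so dE/dt = (dV/dt)/d = 8.437×10^5 V/(m·s), and I_d = ε₀ A dE/dt = (8.85×10^-12)(8.758×10^-3)(8.437×10^5) = 6.54×10^-8 A.

6.54×10^-8 A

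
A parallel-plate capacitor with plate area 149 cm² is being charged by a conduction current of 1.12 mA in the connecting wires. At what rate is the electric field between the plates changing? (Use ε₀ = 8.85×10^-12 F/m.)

8.49×10^9 V/(m·s)

By continuity, I_d in the gap equals the 1.12 mA flowing in the wire.
Inverting I_d = ε₀ A dE/dt gives dE/dt = 1.12×10^-3 / (8.85×10^-12 · 0.0149) = 8.49×10^9 V/(m·s).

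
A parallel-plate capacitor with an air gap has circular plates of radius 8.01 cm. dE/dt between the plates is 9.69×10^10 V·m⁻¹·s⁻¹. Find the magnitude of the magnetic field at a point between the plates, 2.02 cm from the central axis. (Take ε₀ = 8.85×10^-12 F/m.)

1.09×10^-8 T

Total displacement current: I_d = ε₀(πR²)(dE/dt) = (8.85×10^-12)(0.02016)(9.69×10^10) = 0.01729 A.
An Ampèrian loop of radius r encloses a fraction (r/R)² of I_d. Then B·2πr = μ₀ I_d (r/R)², giving B = μ₀ I_d r/(2πR²) = 1.09×10^-8 T.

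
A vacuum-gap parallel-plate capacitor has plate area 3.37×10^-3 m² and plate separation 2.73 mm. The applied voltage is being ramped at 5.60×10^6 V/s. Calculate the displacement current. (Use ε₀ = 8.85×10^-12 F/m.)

6.12×10^-5 A

C = ε₀A/d = (8.85×10^-12)(3.37×10^-3)/(2.73×10^-3) = 1.092×10^-11 F.
I_d = C dV/dt = (1.092×10^-11)(5.60×10^6) = 6.12×10^-5 A.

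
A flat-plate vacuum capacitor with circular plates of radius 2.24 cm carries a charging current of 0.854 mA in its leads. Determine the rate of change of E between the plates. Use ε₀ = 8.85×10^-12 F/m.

Charge continuity gives I_d = I = 8.54×10^-4 A between the plates.
Since I_d = ε₀ A dE/dt, dE/dt = I_d/(ε₀A) = (8.54×10^-4)/((8.85×10^-12)(1.576×10^-3)) = 6.12×10^10 V/(m·s).

6.12×10^10 V/(m·s)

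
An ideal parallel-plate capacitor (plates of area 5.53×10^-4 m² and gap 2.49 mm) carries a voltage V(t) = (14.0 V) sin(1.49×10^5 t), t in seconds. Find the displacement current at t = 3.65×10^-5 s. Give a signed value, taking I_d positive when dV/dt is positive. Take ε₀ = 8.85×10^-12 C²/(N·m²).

dE/dt = (V₀ω/d)·cos(ωt) with ωt = 5.4385 rad: (14.0)(1.49×10^5)(0.6640)/(2.49×10^-3) = 5.563×10^8 V/(m·s).
I_d = ε₀ A dE/dt = (8.85×10^-12)(5.53×10^-4)(5.563×10^8) = 2.72×10^-6 A.

2.72×10^-6 A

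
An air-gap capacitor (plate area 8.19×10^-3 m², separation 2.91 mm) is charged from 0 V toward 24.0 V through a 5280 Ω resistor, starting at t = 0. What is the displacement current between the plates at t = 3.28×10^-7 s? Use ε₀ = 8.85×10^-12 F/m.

C = ε₀A/d = (8.85×10^-12)(8.19×10^-3)/(2.91×10^-3) = 2.491×10^-11 F, so τ = RC = 1.315×10^-7 s.
The conduction current is I(t) = (V₀/R) e^(−t/τ), and the displacement current between the plates equals it.
t/τ = 2.494; I_d = (24.0/5280) · e^(−2.494) = (4.545×10^-3)(0.08258) = 3.75×10^-4 A.

3.75×10^-4 A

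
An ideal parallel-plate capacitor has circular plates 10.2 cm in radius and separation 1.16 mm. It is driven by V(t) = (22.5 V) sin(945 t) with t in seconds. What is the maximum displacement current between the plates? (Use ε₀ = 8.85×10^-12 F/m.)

(dE/dt)_max = V₀ω/d = 1.833×10^7 V/(m·s); ω = 945 rad/s.
I_d,max = ε₀ A (dE/dt)_max = (8.85×10^-12)(0.03269)(1.833×10^7) = 5.30×10^-6 A.

5.30×10^-6 A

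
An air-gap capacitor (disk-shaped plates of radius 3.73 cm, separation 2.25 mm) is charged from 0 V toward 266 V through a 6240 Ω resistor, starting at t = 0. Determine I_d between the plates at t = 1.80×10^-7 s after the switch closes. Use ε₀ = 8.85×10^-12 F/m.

With C = ε₀A/d = (8.85×10^-12)(4.371×10^-3)/(2.25×10^-3) = 1.719×10^-11 F, the time constant is τ = RC = 1.073×10^-7 s, so t/τ = 1.678 and e^(−t/τ) = 0.1867.
I_d = I_cond = (V₀/R) e^(−t/τ) = (0.04263)(0.1867) = 7.96×10^-3 A.

7.96×10^-3 A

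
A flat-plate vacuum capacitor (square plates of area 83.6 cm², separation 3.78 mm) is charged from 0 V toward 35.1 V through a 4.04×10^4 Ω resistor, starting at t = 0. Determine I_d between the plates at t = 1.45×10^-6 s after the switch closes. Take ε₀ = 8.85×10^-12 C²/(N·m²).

1.39×10^-4 A

C = ε₀A/d = (8.85×10^-12)(8.36×10^-3)/(3.78×10^-3) = 1.957×10^-11 F, so τ = RC = 7.906×10^-7 s.
The conduction current is I(t) = (V₀/R) e^(−t/τ), and the displacement current between the plates equals it.
t/τ = 1.834; I_d = (35.1/4.04×10^4) · e^(−1.834) = (8.688×10^-4)(0.1598) = 1.39×10^-4 A.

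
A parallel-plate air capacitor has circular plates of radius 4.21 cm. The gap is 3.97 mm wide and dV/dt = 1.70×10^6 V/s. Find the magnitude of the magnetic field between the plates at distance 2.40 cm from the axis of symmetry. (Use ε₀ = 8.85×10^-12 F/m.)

5.71×10^-11 T

I_d = C dV/dt with C = ε₀πR²/d = 1.241×10^-11 F, so I_d = (1.241×10^-11)(1.70×10^6) = 2.110×10^-5 A.
For r < R the Ampère–Maxwell law gives B(2πr) = μ₀ I_d (r²/R²), so B = μ₀ I_d r/(2πR²) = (4π×10^-7)(2.110×10^-5)(0.0240)/(2π·0.0421²) = 5.71×10^-11 T.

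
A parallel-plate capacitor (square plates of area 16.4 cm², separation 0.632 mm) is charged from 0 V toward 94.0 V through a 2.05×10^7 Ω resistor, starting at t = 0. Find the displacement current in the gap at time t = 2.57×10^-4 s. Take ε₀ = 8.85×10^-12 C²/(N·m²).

With C = ε₀A/d = (8.85×10^-12)(1.64×10^-3)/(6.32×10^-4) = 2.297×10^-11 F, the time constant is τ = RC = 4.709×10^-4 s, so t/τ = 0.5458 and e^(−t/τ) = 0.5794.
I_d = I_cond = (V₀/R) e^(−t/τ) = (4.585×10^-6)(0.5794) = 2.66×10^-6 A.

2.66×10^-6 A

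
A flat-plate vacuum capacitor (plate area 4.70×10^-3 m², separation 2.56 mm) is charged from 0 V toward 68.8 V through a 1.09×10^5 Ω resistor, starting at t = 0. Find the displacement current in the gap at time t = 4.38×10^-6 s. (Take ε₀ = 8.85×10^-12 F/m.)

C = ε₀A/d = (8.85×10^-12)(4.70×10^-3)/(2.56×10^-3) = 1.625×10^-11 F and τ = RC = 1.771×10^-6 s. I_d in the gap equals the RC charging current.
I_d(t) = (V₀/R) e^(−t/τ) = 6.312×10^-4 · e^(−2.473) = 5.32×10^-5 A.

5.32×10^-5 A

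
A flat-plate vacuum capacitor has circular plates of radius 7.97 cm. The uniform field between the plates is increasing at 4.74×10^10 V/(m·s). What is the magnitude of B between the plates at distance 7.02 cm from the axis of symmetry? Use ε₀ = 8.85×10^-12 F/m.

1.85×10^-8 T

I_d = ε₀ dΦ_E/dt = ε₀ πR² (dE/dt) = (8.85×10^-12)(0.01996)(4.74×10^10) = 8.373×10^-3 A through the full plate area.
∮B·dl = μ₀ I_d,enc with I_d,enc = I_d r²/R² = 6.496×10^-3 A; so B = μ₀ I_d,enc/(2πr) = 1.85×10^-8 T.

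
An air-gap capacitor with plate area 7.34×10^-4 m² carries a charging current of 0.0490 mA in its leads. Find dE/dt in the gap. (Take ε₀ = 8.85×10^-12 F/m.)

Charge continuity gives I_d = I = 4.90×10^-5 A between the plates.
Since I_d = ε₀ A dE/dt, dE/dt = I_d/(ε₀A) = (4.90×10^-5)/((8.85×10^-12)(7.34×10^-4)) = 7.54×10^9 V/(m·s).

7.54×10^9 V/(m·s)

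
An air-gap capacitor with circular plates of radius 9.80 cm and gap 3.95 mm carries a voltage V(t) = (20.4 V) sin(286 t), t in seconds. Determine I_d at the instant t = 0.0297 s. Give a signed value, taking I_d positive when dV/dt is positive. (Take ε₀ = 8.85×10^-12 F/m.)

-2.36×10^-7 A

dE/dt = (V₀ω/d)·cos(ωt) with ωt = 8.4942 rad: (20.4)(286)(-0.5974)/(3.95×10^-3) = -8.824×10^5 V/(m·s).
I_d = ε₀ A dE/dt = (8.85×10^-12)(0.03017)(-8.824×10^5) = -2.36×10^-7 A.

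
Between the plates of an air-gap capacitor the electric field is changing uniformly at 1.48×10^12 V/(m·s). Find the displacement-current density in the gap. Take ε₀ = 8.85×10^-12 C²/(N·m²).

The displacement-current density is ε₀ ∂E/∂t = (8.85×10^-12)(1.48×10^12) = 13.1 A/m².

13.1 A/m²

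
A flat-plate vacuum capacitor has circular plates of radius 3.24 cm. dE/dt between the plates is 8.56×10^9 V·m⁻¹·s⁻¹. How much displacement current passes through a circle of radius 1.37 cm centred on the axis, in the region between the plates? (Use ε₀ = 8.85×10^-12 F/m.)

4.47×10^-5 A

I_d = ε₀ dΦ_E/dt = ε₀ πR² (dE/dt) = (8.85×10^-12)(3.298×10^-3)(8.56×10^9) = 2.498×10^-4 A through the full plate area.
Since J_d is uniform, the enclosed fraction is (r/R)² = 0.1788, giving I_d,enc = 4.47×10^-5 A.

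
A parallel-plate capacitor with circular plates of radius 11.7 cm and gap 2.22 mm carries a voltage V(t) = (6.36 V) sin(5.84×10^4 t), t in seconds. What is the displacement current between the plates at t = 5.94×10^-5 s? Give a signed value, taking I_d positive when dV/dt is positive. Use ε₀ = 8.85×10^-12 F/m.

-6.03×10^-5 A

C = ε₀A/d = (8.85×10^-12)(0.04301)/(2.22×10^-3) = 1.715×10^-10 F. dV/dt = V₀ω·cos(ωt); at ωt = 3.46896 rad this factor is -0.9469.
I_d = C dV/dt = (1.715×10^-10)(6.36)(5.84×10^4)(-0.9469) = -6.03×10^-5 A.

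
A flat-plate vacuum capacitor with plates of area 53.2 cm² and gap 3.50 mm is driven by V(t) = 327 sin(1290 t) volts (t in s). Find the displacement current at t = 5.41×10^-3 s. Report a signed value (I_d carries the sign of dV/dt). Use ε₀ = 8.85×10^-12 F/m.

4.36×10^-6 A

dV/dt = (327)(1290)·cos(6.9789) = 3.238×10^5 V/s.
I_d = C dV/dt with C = ε₀A/d = (8.85×10^-12)(5.32×10^-3)/(3.50×10^-3) = 1.345×10^-11 F, so I_d = (1.345×10^-11)(3.238×10^5) = 4.36×10^-6 A.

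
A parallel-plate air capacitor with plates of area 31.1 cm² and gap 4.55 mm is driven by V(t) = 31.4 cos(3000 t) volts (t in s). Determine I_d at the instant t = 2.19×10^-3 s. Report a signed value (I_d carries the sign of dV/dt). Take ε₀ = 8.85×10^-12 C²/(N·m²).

C = ε₀A/d = (8.85×10^-12)(3.11×10^-3)/(4.55×10^-3) = 6.049×10^-12 F. dV/dt = V₀ω·−sin(ωt); at ωt = 6.57 rad this factor is -0.2829.
I_d = C dV/dt = (6.049×10^-12)(31.4)(3000)(-0.2829) = -1.61×10^-7 A.

-1.61×10^-7 A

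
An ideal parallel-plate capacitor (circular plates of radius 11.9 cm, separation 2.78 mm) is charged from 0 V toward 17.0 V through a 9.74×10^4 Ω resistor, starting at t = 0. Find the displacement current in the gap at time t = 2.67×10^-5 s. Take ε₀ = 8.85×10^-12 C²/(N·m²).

C = ε₀A/d = (8.85×10^-12)(0.04449)/(2.78×10^-3) = 1.416×10^-10 F, so τ = RC = 1.379×10^-5 s.
The conduction current is I(t) = (V₀/R) e^(−t/τ), and the displacement current between the plates equals it.
t/τ = 1.936; I_d = (17.0/9.74×10^4) · e^(−1.936) = (1.745×10^-4)(0.1443) = 2.52×10^-5 A.

2.52×10^-5 A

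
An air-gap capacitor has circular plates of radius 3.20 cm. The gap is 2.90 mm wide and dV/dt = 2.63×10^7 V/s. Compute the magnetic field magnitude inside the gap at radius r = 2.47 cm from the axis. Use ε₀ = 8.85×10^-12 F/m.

1.25×10^-9 T

I_d = C dV/dt with C = ε₀πR²/d = 9.817×10^-12 F, so I_d = (9.817×10^-12)(2.63×10^7) = 2.582×10^-4 A.
For r < R the Ampère–Maxwell law gives B(2πr) = μ₀ I_d (r²/R²), so B = μ₀ I_d r/(2πR²) = (4π×10^-7)(2.582×10^-4)(0.0247)/(2π·0.0320²) = 1.25×10^-9 T.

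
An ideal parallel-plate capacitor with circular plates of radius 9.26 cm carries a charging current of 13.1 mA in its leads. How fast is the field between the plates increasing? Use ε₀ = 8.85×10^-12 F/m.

5.49×10^10 V/(m·s)

By continuity, I_d in the gap equals the 13.1 mA flowing in the wire.
Inverting I_d = ε₀ A dE/dt gives dE/dt = 0.0131 / (8.85×10^-12 · 0.02694) = 5.49×10^10 V/(m·s).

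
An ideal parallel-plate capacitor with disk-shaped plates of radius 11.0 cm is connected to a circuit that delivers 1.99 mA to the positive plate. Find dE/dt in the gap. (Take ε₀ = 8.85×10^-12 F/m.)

The displacement current between the plates equals the conduction current, I_d = 1.99 mA.
Since I_d = ε₀ A dE/dt, dE/dt = I_d/(ε₀A) = (1.99×10^-3)/((8.85×10^-12)(0.03801)) = 5.92×10^9 V/(m·s).

5.92×10^9 V/(m·s)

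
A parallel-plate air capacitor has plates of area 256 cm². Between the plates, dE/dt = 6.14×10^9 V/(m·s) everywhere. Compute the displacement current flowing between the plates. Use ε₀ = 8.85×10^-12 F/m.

With a uniform field, Φ_E = EA, so I_d = ε₀ A dE/dt = 1.39×10^-3 A.

1.39×10^-3 A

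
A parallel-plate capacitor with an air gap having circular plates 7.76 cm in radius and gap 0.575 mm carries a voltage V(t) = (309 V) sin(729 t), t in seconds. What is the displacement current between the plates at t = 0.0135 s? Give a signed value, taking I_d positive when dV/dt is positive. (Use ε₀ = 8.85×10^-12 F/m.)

dV/dt = (309)(729)·cos(9.8415) = -2.060×10^5 V/s.
I_d = C dV/dt with C = ε₀A/d = (8.85×10^-12)(0.01892)/(5.75×10^-4) = 2.912×10^-10 F, so I_d = (2.912×10^-10)(-2.060×10^5) = -6.00×10^-5 A.

-6.00×10^-5 A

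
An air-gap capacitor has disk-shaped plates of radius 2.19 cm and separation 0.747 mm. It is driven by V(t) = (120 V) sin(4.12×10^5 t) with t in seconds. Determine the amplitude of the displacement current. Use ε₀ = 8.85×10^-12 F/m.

C = ε₀A/d = (8.85×10^-12)(1.507×10^-3)/(7.47×10^-4) = 1.785×10^-11 F; ω = 4.12×10^5 rad/s.
I_d = C dV/dt, so |I_d|_max = C V₀ ω = (1.785×10^-11)(120)(4.12×10^5) = 8.83×10^-4 A.

8.83×10^-4 A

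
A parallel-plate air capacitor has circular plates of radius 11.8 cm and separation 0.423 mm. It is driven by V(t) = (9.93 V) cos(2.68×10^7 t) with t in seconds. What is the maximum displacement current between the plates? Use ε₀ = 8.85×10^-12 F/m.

The displacement current equals the conduction current C dV/dt, which peaks at C V₀ ω.
With C = ε₀A/d = (8.85×10^-12)(0.04374)/(4.23×10^-4) = 9.151×10^-10 F and ω = 2.68×10^7 rad/s, I_d,max = (9.151×10^-10)(9.93)(2.68×10^7) = 0.244 A.

0.244 A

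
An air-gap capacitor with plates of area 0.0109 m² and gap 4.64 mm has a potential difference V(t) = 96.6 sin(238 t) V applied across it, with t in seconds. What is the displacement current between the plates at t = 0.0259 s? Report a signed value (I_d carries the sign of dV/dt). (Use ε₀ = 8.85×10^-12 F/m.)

dE/dt = (V₀ω/d)·cos(ωt) with ωt = 6.1642 rad: (96.6)(238)(0.9929)/(4.64×10^-3) = 4.920×10^6 V/(m·s).
I_d = ε₀ A dE/dt = (8.85×10^-12)(0.0109)(4.920×10^6) = 4.75×10^-7 A.

4.75×10^-7 A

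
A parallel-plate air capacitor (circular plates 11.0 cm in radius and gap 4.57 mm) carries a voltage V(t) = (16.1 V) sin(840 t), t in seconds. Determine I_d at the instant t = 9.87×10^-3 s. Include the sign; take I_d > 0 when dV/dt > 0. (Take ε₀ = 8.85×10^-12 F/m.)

dV/dt = (16.1)(840)·cos(8.2908) = -5721 V/s.
I_d = C dV/dt with C = ε₀A/d = (8.85×10^-12)(0.03801)/(4.57×10^-3) = 7.361×10^-11 F, so I_d = (7.361×10^-11)(-5721) = -4.21×10^-7 A.

-4.21×10^-7 A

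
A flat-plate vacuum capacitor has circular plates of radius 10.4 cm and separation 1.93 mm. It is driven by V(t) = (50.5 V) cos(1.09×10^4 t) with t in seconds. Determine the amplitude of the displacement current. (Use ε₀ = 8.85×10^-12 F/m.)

(dE/dt)_max = V₀ω/d = 2.852×10^8 V/(m·s); ω = 1.09×10^4 rad/s.
I_d,max = ε₀ A (dE/dt)_max = (8.85×10^-12)(0.03398)(2.852×10^8) = 8.58×10^-5 A.

8.58×10^-5 A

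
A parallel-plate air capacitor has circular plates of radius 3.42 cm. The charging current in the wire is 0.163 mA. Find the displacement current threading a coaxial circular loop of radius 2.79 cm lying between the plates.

1.08×10^-4 A

Between the plates the displacement current equals the wire current: I_d = 0.163 mA = 1.63×10^-4 A.
Through an area πr² the displacement current is I_d·(πr²/πR²) = I_d (r/R)² = 1.08×10^-4 A.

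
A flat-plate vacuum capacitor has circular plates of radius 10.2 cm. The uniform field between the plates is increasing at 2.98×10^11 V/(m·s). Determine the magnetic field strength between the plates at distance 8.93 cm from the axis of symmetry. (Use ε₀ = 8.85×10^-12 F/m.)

1.48×10^-7 T

I_d = ε₀ dΦ_E/dt = ε₀ πR² (dE/dt) = (8.85×10^-12)(0.03269)(2.98×10^11) = 0.08621 A through the full plate area.
∮B·dl = μ₀ I_d,enc with I_d,enc = I_d r²/R² = 0.06608 A; so B = μ₀ I_d,enc/(2πr) = 1.48×10^-7 T.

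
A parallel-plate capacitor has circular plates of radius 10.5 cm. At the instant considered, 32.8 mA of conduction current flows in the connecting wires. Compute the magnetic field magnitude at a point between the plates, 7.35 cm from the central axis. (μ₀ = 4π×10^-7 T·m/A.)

Between the plates the displacement current equals the wire current: I_d = 32.8 mA = 0.0328 A.
An Ampèrian loop of radius r encloses a fraction (r/R)² of I_d. Then B·2πr = μ₀ I_d (r/R)², giving B = μ₀ I_d r/(2πR²) = 4.37×10^-8 T.

4.37×10^-8 T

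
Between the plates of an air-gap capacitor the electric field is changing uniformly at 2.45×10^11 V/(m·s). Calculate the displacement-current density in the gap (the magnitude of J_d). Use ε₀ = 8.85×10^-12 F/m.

J_d = ε₀ dE/dt = (8.85×10^-12)(2.45×10^11) = 2.17 A/m².

2.17 A/m²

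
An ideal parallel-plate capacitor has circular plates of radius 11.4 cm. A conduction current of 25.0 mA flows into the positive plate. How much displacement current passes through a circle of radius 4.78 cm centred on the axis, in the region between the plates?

4.40×10^-3 A

By continuity the displacement current in the gap matches the conduction current: I_d = 0.0250 A.
The field is uniform, so I_d,enc = I_d (r/R)² = (0.0250)(4.78/11.4)² = 4.40×10^-3 A.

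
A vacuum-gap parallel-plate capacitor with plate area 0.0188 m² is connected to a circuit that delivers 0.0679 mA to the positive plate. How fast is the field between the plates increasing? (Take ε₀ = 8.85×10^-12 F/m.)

4.08×10^8 V/(m·s)

By continuity, I_d in the gap equals the 0.0679 mA flowing in the wire.
Then dE/dt = I_d/(ε₀A) = 4.08×10^8 V/(m·s).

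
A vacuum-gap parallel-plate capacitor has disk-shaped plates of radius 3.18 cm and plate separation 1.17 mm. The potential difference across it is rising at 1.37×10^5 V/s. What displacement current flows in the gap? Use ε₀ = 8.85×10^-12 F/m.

The field between the plates is E = V/d, so dE/dt = (1.37×10^5)/(1.17×10^-3 m) = 1.171×10^8 V/(m·s).
I_d = ε₀ A (dE/dt) = (8.85×10^-12)(3.177×10^-3)(1.171×10^8) = 3.29×10^-6 A.

3.29×10^-6 A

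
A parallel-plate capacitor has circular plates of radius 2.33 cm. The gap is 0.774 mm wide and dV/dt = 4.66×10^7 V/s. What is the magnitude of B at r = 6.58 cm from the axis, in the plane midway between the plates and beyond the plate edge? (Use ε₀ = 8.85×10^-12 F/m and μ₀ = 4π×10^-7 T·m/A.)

2.76×10^-9 T

With E = V/d, dE/dt = 6.021×10^10 V/(m·s) and πR² = 1.706×10^-3 m², giving I_d = ε₀ πR² dE/dt = 9.091×10^-4 A.
Outside the plates the loop encloses all of I_d, so B·2πr = μ₀ I_d and B = 2.76×10^-9 T.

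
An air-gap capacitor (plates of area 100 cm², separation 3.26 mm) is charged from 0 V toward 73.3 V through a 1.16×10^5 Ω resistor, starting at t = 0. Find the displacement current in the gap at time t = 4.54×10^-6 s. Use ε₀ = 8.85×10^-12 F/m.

C = ε₀A/d = (8.85×10^-12)(0.0100)/(3.26×10^-3) = 2.715×10^-11 F and τ = RC = 3.149×10^-6 s. I_d in the gap equals the RC charging current.
I_d(t) = (V₀/R) e^(−t/τ) = 6.319×10^-4 · e^(−1.442) = 1.49×10^-4 A.

1.49×10^-4 A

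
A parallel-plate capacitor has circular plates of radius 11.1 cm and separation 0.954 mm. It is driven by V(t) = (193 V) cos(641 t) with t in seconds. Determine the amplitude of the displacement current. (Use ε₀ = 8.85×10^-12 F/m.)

4.44×10^-5 A

The displacement current equals the conduction current C dV/dt, which peaks at C V₀ ω.
With C = ε₀A/d = (8.85×10^-12)(0.03871)/(9.54×10^-4) = 3.591×10^-10 F and ω = 641 rad/s, I_d,max = (3.591×10^-10)(193)(641) = 4.44×10^-5 A.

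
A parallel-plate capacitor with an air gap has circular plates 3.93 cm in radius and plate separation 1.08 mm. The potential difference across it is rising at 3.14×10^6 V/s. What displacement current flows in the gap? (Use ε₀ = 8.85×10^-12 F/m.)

1.25×10^-4 A

C = ε₀A/d = (8.85×10^-12)(4.852×10^-3)/(1.08×10^-3) = 3.976×10^-11 F.
I_d = C dV/dt = (3.976×10^-11)(3.14×10^6) = 1.25×10^-4 A.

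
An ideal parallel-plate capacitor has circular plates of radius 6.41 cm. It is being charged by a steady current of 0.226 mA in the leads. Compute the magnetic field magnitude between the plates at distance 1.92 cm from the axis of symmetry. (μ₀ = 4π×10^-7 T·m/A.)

2.11×10^-10 T

No conduction current crosses the gap, so I_d there equals the 2.26×10^-4 A in the leads.
An Ampèrian loop of radius r encloses a fraction (r/R)² of I_d. Then B·2πr = μ₀ I_d (r/R)², giving B = μ₀ I_d r/(2πR²) = 2.11×10^-10 T.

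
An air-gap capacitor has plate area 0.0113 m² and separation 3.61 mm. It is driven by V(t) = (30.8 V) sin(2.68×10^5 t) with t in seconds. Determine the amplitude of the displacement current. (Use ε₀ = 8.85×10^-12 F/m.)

C = ε₀A/d = (8.85×10^-12)(0.0113)/(3.61×10^-3) = 2.770×10^-11 F; ω = 2.68×10^5 rad/s.
I_d = C dV/dt, so |I_d|_max = C V₀ ω = (2.770×10^-11)(30.8)(2.68×10^5) = 2.29×10^-4 A.

2.29×10^-4 A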